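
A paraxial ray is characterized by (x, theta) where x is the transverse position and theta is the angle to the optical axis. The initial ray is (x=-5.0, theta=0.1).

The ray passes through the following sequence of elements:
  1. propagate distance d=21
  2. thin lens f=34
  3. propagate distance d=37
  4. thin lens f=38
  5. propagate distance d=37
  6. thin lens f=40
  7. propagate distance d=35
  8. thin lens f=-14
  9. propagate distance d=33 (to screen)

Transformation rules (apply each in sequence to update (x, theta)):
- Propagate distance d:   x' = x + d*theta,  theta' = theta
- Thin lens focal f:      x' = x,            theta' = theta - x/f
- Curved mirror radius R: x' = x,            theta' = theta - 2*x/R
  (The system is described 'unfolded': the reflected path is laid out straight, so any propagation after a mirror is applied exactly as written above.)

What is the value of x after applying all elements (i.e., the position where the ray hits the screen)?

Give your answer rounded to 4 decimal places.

Answer: 9.3981

Derivation:
Initial: x=-5.0000 theta=0.1000
After 1 (propagate distance d=21): x=-2.9000 theta=0.1000
After 2 (thin lens f=34): x=-2.9000 theta=63/340 (≈0.1853)
After 3 (propagate distance d=37): x=269/68 (≈3.9559) theta=63/340 (≈0.1853)
After 4 (thin lens f=38): x=269/68 (≈3.9559) theta=1049/12920 (≈0.0812)
After 5 (propagate distance d=37): x=89923/12920 (≈6.9600) theta=1049/12920 (≈0.0812)
After 6 (thin lens f=40): x=89923/12920 (≈6.9600) theta=-47963/516800 (≈-0.0928)
After 7 (propagate distance d=35): x=383643/103360 (≈3.7117) theta=-47963/516800 (≈-0.0928)
After 8 (thin lens f=-14): x=383643/103360 (≈3.7117) theta=1246733/7235200 (≈0.1723)
After 9 (propagate distance d=33 (to screen)): x=67997199/7235200 (≈9.3981) theta=1246733/7235200 (≈0.1723)
Rounded to 4 decimal places: x = 9.3981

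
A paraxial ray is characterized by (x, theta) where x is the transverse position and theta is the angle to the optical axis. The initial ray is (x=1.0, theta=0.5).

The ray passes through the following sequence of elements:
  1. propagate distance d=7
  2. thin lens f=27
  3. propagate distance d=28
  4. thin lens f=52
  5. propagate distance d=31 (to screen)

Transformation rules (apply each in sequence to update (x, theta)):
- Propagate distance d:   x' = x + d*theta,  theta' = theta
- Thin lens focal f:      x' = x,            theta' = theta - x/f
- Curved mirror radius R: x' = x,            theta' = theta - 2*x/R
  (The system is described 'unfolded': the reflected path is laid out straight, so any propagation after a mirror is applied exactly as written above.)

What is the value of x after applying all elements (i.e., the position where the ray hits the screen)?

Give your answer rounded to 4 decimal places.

Initial: x=1.0000 theta=0.5000
After 1 (propagate distance d=7): x=4.5000 theta=0.5000
After 2 (thin lens f=27): x=4.5000 theta=1/3 (≈0.3333)
After 3 (propagate distance d=28): x=83/6 (≈13.8333) theta=1/3 (≈0.3333)
After 4 (thin lens f=52): x=83/6 (≈13.8333) theta=7/104 (≈0.0673)
After 5 (propagate distance d=31 (to screen)): x=4967/312 (≈15.9199) theta=7/104 (≈0.0673)
Rounded to 4 decimal places: x = 15.9199

Answer: 15.9199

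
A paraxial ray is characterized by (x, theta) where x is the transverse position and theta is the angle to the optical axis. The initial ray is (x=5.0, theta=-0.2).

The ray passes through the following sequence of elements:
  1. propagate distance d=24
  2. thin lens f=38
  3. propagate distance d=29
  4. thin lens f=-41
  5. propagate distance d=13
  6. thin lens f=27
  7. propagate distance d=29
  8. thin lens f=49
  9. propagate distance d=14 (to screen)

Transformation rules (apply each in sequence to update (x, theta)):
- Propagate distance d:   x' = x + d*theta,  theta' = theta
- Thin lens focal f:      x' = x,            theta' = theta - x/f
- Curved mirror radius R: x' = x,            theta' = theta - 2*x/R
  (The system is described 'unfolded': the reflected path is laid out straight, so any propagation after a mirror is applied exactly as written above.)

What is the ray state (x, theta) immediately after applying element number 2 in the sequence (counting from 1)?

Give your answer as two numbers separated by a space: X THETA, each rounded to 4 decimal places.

Answer: 0.2000 -0.2053

Derivation:
Initial: x=5.0000 theta=-0.2000
After 1 (propagate distance d=24): x=0.2000 theta=-0.2000
After 2 (thin lens f=38): x=0.2000 theta=-39/190 (≈-0.2053)
Rounded to 4 decimal places: x = 0.2000, theta = -0.2053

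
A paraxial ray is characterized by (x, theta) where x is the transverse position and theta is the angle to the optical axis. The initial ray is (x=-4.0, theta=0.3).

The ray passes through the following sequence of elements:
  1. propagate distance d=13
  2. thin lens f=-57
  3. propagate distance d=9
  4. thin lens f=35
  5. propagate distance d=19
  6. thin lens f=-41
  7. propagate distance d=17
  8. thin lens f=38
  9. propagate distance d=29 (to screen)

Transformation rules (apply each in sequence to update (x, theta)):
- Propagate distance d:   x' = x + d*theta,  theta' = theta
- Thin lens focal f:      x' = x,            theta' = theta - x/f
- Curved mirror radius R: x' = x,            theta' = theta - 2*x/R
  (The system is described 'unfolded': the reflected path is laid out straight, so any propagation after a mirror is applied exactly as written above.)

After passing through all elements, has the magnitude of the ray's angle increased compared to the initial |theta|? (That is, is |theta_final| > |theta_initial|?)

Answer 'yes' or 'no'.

Initial: x=-4.0000 theta=0.3000
After 1 (propagate distance d=13): x=-0.1000 theta=0.3000
After 2 (thin lens f=-57): x=-0.1000 theta=17/57 (≈0.2982)
After 3 (propagate distance d=9): x=491/190 (≈2.5842) theta=17/57 (≈0.2982)
After 4 (thin lens f=35): x=491/190 (≈2.5842) theta=4477/19950 (≈0.2244)
After 5 (propagate distance d=19): x=68309/9975 (≈6.8480) theta=4477/19950 (≈0.2244)
After 6 (thin lens f=-41): x=68309/9975 (≈6.8480) theta=4269/10906 (≈0.3914)
After 7 (propagate distance d=17): x=1577759/116850 (≈13.5024) theta=4269/10906 (≈0.3914)
After 8 (thin lens f=38): x=1577759/116850 (≈13.5024) theta=1122337/31082100 (≈0.0361)
After 9 (propagate distance d=29 (to screen)): x=150743889/10360700 (≈14.5496) theta=1122337/31082100 (≈0.0361)
|theta_initial|=0.3000 |theta_final|=1122337/31082100 (≈0.0361) -> not increased

Answer: no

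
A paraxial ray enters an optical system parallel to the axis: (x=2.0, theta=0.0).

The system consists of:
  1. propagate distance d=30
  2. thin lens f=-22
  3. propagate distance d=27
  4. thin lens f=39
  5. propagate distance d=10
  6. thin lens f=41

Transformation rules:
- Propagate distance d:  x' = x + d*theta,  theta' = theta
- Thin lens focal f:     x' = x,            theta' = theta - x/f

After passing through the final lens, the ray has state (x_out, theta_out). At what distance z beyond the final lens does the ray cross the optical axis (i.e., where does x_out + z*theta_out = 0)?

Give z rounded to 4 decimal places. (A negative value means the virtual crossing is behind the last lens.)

Answer: 33.4313

Derivation:
Initial: x=2.0000 theta=0.0000
After 1 (propagate distance d=30): x=2.0000 theta=0.0000
After 2 (thin lens f=-22): x=2.0000 theta=1/11 (≈0.0909)
After 3 (propagate distance d=27): x=49/11 (≈4.4545) theta=1/11 (≈0.0909)
After 4 (thin lens f=39): x=49/11 (≈4.4545) theta=-10/429 (≈-0.0233)
After 5 (propagate distance d=10): x=1811/429 (≈4.2214) theta=-10/429 (≈-0.0233)
After 6 (thin lens f=41): x=1811/429 (≈4.2214) theta=-2221/17589 (≈-0.1263)
z_focus = -x_out/theta_out = -(1811/429)/(-2221/17589) = 74251/2221 ≈ 33.4313
Rounded to 4 decimal places: z = 33.4313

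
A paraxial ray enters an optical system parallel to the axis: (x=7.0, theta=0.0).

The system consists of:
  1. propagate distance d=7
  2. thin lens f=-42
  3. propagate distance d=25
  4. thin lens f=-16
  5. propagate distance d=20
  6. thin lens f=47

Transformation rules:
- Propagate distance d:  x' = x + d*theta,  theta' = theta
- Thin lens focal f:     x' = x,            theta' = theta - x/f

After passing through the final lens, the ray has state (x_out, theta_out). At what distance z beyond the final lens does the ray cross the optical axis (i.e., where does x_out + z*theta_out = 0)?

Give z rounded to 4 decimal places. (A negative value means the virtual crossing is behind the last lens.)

Answer: -109.8409

Derivation:
Initial: x=7.0000 theta=0.0000
After 1 (propagate distance d=7): x=7.0000 theta=0.0000
After 2 (thin lens f=-42): x=7.0000 theta=1/6 (≈0.1667)
After 3 (propagate distance d=25): x=67/6 (≈11.1667) theta=1/6 (≈0.1667)
After 4 (thin lens f=-16): x=67/6 (≈11.1667) theta=83/96 (≈0.8646)
After 5 (propagate distance d=20): x=683/24 (≈28.4583) theta=83/96 (≈0.8646)
After 6 (thin lens f=47): x=683/24 (≈28.4583) theta=1169/4512 (≈0.2591)
z_focus = -x_out/theta_out = -(683/24)/(1169/4512) = -128404/1169 ≈ -109.8409
Rounded to 4 decimal places: z = -109.8409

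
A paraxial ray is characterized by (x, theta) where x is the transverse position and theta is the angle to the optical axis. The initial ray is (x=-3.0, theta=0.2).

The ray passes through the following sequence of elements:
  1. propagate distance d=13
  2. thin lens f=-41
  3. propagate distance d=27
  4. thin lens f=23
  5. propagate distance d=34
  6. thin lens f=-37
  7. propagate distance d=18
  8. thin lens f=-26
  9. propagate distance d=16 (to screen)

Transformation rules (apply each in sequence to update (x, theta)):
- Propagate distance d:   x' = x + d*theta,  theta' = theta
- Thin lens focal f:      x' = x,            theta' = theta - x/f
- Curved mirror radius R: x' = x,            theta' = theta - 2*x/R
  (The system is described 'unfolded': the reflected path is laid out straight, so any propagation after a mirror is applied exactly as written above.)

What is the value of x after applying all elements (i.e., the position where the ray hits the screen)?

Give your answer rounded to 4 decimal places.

Answer: 11.2024

Derivation:
Initial: x=-3.0000 theta=0.2000
After 1 (propagate distance d=13): x=-0.4000 theta=0.2000
After 2 (thin lens f=-41): x=-0.4000 theta=39/205 (≈0.1902)
After 3 (propagate distance d=27): x=971/205 (≈4.7366) theta=39/205 (≈0.1902)
After 4 (thin lens f=23): x=971/205 (≈4.7366) theta=-74/4715 (≈-0.0157)
After 5 (propagate distance d=34): x=19817/4715 (≈4.2030) theta=-74/4715 (≈-0.0157)
After 6 (thin lens f=-37): x=19817/4715 (≈4.2030) theta=17079/174455 (≈0.0979)
After 7 (propagate distance d=18): x=1040651/174455 (≈5.9652) theta=17079/174455 (≈0.0979)
After 8 (thin lens f=-26): x=1040651/174455 (≈5.9652) theta=296941/907166 (≈0.3273)
After 9 (propagate distance d=16 (to screen)): x=25406103/2267915 (≈11.2024) theta=296941/907166 (≈0.3273)
Rounded to 4 decimal places: x = 11.2024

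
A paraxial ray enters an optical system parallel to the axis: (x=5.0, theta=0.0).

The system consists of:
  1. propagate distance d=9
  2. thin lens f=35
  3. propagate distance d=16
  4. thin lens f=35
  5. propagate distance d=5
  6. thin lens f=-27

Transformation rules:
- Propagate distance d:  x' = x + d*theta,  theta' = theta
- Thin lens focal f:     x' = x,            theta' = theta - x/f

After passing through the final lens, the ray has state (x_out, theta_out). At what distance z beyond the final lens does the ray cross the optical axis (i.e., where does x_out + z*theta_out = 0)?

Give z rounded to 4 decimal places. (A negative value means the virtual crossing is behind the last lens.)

Answer: 10.0329

Derivation:
Initial: x=5.0000 theta=0.0000
After 1 (propagate distance d=9): x=5.0000 theta=0.0000
After 2 (thin lens f=35): x=5.0000 theta=-1/7 (≈-0.1429)
After 3 (propagate distance d=16): x=19/7 (≈2.7143) theta=-1/7 (≈-0.1429)
After 4 (thin lens f=35): x=19/7 (≈2.7143) theta=-54/245 (≈-0.2204)
After 5 (propagate distance d=5): x=79/49 (≈1.6122) theta=-54/245 (≈-0.2204)
After 6 (thin lens f=-27): x=79/49 (≈1.6122) theta=-1063/6615 (≈-0.1607)
z_focus = -x_out/theta_out = -(79/49)/(-1063/6615) = 10665/1063 ≈ 10.0329
Rounded to 4 decimal places: z = 10.0329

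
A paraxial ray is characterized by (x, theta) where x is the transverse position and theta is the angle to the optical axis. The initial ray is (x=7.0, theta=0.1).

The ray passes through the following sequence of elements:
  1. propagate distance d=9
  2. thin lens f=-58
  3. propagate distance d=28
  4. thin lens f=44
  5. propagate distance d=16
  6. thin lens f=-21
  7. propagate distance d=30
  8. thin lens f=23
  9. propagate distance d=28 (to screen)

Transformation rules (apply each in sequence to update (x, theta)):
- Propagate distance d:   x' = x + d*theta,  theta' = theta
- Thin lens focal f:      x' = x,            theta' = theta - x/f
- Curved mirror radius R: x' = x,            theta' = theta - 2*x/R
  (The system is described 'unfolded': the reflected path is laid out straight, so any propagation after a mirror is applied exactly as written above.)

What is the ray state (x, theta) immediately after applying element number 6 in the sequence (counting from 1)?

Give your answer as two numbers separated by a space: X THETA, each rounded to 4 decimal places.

Answer: 13.0154 0.5261

Derivation:
Initial: x=7.0000 theta=0.1000
After 1 (propagate distance d=9): x=7.9000 theta=0.1000
After 2 (thin lens f=-58): x=7.9000 theta=137/580 (≈0.2362)
After 3 (propagate distance d=28): x=4209/290 (≈14.5138) theta=137/580 (≈0.2362)
After 4 (thin lens f=44): x=4209/290 (≈14.5138) theta=-239/2552 (≈-0.0937)
After 5 (propagate distance d=16): x=41519/3190 (≈13.0154) theta=-239/2552 (≈-0.0937)
After 6 (thin lens f=-21): x=41519/3190 (≈13.0154) theta=140981/267960 (≈0.5261)
Rounded to 4 decimal places: x = 13.0154, theta = 0.5261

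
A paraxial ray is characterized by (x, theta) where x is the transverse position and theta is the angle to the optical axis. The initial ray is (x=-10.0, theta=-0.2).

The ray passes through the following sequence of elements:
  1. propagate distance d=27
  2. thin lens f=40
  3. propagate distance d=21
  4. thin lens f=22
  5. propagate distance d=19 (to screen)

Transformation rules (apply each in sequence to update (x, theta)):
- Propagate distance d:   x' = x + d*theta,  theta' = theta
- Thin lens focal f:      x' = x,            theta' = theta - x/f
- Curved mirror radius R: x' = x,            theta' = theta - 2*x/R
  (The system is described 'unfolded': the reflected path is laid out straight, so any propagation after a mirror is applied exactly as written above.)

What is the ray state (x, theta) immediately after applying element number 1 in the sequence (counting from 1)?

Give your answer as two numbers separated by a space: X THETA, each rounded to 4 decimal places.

Answer: -15.4000 -0.2000

Derivation:
Initial: x=-10.0000 theta=-0.2000
After 1 (propagate distance d=27): x=-15.4000 theta=-0.2000
Rounded to 4 decimal places: x = -15.4000, theta = -0.2000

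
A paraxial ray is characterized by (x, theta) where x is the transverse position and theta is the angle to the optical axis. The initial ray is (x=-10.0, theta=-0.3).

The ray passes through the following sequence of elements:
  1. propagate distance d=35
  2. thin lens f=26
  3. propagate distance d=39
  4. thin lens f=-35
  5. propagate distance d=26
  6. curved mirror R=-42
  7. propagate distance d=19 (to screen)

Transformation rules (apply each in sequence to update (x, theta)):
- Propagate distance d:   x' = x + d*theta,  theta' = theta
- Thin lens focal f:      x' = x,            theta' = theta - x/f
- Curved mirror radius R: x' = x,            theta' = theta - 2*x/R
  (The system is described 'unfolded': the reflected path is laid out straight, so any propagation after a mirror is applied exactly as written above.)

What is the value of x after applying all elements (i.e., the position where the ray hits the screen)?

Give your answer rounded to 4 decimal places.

Answer: 27.8705

Derivation:
Initial: x=-10.0000 theta=-0.3000
After 1 (propagate distance d=35): x=-20.5000 theta=-0.3000
After 2 (thin lens f=26): x=-20.5000 theta=127/260 (≈0.4885)
After 3 (propagate distance d=39): x=-1.4500 theta=127/260 (≈0.4885)
After 4 (thin lens f=-35): x=-1.4500 theta=1017/2275 (≈0.4470)
After 5 (propagate distance d=26): x=7121/700 (≈10.1729) theta=1017/2275 (≈0.4470)
After 6 (curved mirror R=-42): x=7121/700 (≈10.1729) theta=178001/191100 (≈0.9315)
After 7 (propagate distance d=19 (to screen)): x=1331513/47775 (≈27.8705) theta=178001/191100 (≈0.9315)
Rounded to 4 decimal places: x = 27.8705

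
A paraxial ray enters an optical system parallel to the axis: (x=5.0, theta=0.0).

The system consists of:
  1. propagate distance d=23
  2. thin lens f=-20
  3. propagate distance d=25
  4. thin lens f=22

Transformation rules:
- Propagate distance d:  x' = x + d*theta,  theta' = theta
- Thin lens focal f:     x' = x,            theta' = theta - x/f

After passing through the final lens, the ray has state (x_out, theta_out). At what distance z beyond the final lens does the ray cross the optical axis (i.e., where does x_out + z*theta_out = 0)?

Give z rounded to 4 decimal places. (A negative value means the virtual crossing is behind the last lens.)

Initial: x=5.0000 theta=0.0000
After 1 (propagate distance d=23): x=5.0000 theta=0.0000
After 2 (thin lens f=-20): x=5.0000 theta=0.2500
After 3 (propagate distance d=25): x=11.2500 theta=0.2500
After 4 (thin lens f=22): x=11.2500 theta=-23/88 (≈-0.2614)
z_focus = -x_out/theta_out = -(11.2500)/(-23/88) = 990/23 ≈ 43.0435
Rounded to 4 decimal places: z = 43.0435

Answer: 43.0435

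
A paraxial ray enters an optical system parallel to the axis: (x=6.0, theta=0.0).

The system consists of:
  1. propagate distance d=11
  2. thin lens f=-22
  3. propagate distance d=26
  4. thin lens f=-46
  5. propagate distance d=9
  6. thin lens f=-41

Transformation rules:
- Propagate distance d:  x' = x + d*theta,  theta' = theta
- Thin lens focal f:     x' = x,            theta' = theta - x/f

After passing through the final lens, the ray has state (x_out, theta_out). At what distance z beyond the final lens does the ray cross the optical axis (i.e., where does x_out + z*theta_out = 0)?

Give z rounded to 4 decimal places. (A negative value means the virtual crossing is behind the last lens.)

Answer: -18.1259

Derivation:
Initial: x=6.0000 theta=0.0000
After 1 (propagate distance d=11): x=6.0000 theta=0.0000
After 2 (thin lens f=-22): x=6.0000 theta=3/11 (≈0.2727)
After 3 (propagate distance d=26): x=144/11 (≈13.0909) theta=3/11 (≈0.2727)
After 4 (thin lens f=-46): x=144/11 (≈13.0909) theta=141/253 (≈0.5573)
After 5 (propagate distance d=9): x=4581/253 (≈18.1067) theta=141/253 (≈0.5573)
After 6 (thin lens f=-41): x=4581/253 (≈18.1067) theta=942/943 (≈0.9989)
z_focus = -x_out/theta_out = -(4581/253)/(942/943) = -62607/3454 ≈ -18.1259
Rounded to 4 decimal places: z = -18.1259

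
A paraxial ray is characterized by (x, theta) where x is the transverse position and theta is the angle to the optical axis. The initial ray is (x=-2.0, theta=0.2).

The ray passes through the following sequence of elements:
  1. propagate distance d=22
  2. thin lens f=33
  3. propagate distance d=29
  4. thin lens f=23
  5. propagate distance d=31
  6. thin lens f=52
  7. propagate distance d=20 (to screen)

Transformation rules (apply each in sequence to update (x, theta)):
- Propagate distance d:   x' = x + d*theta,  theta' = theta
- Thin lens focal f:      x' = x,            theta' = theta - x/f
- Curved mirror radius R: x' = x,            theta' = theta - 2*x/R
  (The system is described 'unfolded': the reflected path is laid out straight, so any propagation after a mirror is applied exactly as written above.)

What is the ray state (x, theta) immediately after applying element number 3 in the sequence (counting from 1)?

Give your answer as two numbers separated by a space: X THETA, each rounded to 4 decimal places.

Initial: x=-2.0000 theta=0.2000
After 1 (propagate distance d=22): x=2.4000 theta=0.2000
After 2 (thin lens f=33): x=2.4000 theta=7/55 (≈0.1273)
After 3 (propagate distance d=29): x=67/11 (≈6.0909) theta=7/55 (≈0.1273)
Rounded to 4 decimal places: x = 6.0909, theta = 0.1273

Answer: 6.0909 0.1273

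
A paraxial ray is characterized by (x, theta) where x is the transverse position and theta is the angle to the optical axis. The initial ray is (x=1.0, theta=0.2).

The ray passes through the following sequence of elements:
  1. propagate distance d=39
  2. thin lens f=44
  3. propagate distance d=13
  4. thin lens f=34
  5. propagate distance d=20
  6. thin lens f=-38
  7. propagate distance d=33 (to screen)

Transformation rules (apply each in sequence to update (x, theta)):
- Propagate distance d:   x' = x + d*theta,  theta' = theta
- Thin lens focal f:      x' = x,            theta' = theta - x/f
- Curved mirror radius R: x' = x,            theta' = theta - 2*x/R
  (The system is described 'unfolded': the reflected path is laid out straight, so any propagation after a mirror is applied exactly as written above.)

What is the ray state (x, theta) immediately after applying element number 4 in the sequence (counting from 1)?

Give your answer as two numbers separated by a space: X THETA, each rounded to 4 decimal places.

Answer: 8.8000 -0.2588

Derivation:
Initial: x=1.0000 theta=0.2000
After 1 (propagate distance d=39): x=8.8000 theta=0.2000
After 2 (thin lens f=44): x=8.8000 theta=0.0000
After 3 (propagate distance d=13): x=8.8000 theta=0.0000
After 4 (thin lens f=34): x=8.8000 theta=-22/85 (≈-0.2588)
Rounded to 4 decimal places: x = 8.8000, theta = -0.2588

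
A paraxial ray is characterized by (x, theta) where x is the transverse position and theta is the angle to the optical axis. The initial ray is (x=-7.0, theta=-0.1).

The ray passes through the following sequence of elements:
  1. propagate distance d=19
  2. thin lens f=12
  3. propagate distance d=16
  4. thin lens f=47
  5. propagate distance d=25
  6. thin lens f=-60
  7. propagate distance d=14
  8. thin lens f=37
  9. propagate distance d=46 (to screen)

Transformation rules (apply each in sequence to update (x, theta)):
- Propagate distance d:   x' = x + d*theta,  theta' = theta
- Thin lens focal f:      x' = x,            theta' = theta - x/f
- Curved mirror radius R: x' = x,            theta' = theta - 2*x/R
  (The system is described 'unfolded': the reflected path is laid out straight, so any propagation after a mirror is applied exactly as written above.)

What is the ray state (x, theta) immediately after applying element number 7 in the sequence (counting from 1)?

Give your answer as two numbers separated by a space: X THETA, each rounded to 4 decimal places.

Initial: x=-7.0000 theta=-0.1000
After 1 (propagate distance d=19): x=-8.9000 theta=-0.1000
After 2 (thin lens f=12): x=-8.9000 theta=77/120 (≈0.6417)
After 3 (propagate distance d=16): x=41/30 (≈1.3667) theta=77/120 (≈0.6417)
After 4 (thin lens f=47): x=41/30 (≈1.3667) theta=691/1128 (≈0.6126)
After 5 (propagate distance d=25): x=31361/1880 (≈16.6814) theta=691/1128 (≈0.6126)
After 6 (thin lens f=-60): x=31361/1880 (≈16.6814) theta=33487/37600 (≈0.8906)
After 7 (propagate distance d=14): x=548019/18800 (≈29.1499) theta=33487/37600 (≈0.8906)
Rounded to 4 decimal places: x = 29.1499, theta = 0.8906

Answer: 29.1499 0.8906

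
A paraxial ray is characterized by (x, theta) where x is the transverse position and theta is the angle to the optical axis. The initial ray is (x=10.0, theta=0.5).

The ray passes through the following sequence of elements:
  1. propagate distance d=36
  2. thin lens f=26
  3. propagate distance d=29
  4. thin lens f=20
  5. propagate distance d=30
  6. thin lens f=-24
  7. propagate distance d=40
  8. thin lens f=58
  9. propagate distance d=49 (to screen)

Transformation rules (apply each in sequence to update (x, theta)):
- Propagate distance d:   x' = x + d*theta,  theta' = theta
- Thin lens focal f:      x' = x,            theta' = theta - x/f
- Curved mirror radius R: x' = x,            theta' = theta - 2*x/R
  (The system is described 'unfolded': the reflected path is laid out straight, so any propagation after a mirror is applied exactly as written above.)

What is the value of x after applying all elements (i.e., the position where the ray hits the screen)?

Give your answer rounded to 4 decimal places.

Initial: x=10.0000 theta=0.5000
After 1 (propagate distance d=36): x=28.0000 theta=0.5000
After 2 (thin lens f=26): x=28.0000 theta=-15/26 (≈-0.5769)
After 3 (propagate distance d=29): x=293/26 (≈11.2692) theta=-15/26 (≈-0.5769)
After 4 (thin lens f=20): x=293/26 (≈11.2692) theta=-593/520 (≈-1.1404)
After 5 (propagate distance d=30): x=-1193/52 (≈-22.9423) theta=-593/520 (≈-1.1404)
After 6 (thin lens f=-24): x=-1193/52 (≈-22.9423) theta=-13081/6240 (≈-2.0963)
After 7 (propagate distance d=40): x=-4165/39 (≈-106.7949) theta=-13081/6240 (≈-2.0963)
After 8 (thin lens f=58): x=-4165/39 (≈-106.7949) theta=-15383/60320 (≈-0.2550)
After 9 (propagate distance d=49 (to screen)): x=-21586901/180960 (≈-119.2910) theta=-15383/60320 (≈-0.2550)
Rounded to 4 decimal places: x = -119.2910

Answer: -119.2910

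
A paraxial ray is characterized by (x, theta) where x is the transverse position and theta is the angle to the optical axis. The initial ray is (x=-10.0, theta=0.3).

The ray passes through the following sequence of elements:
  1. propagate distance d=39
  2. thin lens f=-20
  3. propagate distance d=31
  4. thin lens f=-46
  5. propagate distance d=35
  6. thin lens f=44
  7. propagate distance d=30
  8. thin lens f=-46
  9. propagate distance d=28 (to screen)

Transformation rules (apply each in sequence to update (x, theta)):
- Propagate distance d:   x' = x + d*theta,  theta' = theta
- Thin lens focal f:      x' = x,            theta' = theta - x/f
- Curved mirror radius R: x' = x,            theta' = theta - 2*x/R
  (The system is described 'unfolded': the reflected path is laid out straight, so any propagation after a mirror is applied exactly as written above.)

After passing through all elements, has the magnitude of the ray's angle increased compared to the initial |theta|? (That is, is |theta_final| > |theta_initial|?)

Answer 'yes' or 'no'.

Answer: yes

Derivation:
Initial: x=-10.0000 theta=0.3000
After 1 (propagate distance d=39): x=1.7000 theta=0.3000
After 2 (thin lens f=-20): x=1.7000 theta=0.3850
After 3 (propagate distance d=31): x=13.6350 theta=0.3850
After 4 (thin lens f=-46): x=13.6350 theta=6269/9200 (≈0.6814)
After 5 (propagate distance d=35): x=344857/9200 (≈37.4845) theta=6269/9200 (≈0.6814)
After 6 (thin lens f=44): x=344857/9200 (≈37.4845) theta=-69021/404800 (≈-0.1705)
After 7 (propagate distance d=30): x=6551539/202400 (≈32.3693) theta=-69021/404800 (≈-0.1705)
After 8 (thin lens f=-46): x=6551539/202400 (≈32.3693) theta=620507/1163800 (≈0.5332)
After 9 (propagate distance d=28 (to screen)): x=220182181/4655200 (≈47.2981) theta=620507/1163800 (≈0.5332)
|theta_initial|=0.3000 |theta_final|=620507/1163800 (≈0.5332) -> increased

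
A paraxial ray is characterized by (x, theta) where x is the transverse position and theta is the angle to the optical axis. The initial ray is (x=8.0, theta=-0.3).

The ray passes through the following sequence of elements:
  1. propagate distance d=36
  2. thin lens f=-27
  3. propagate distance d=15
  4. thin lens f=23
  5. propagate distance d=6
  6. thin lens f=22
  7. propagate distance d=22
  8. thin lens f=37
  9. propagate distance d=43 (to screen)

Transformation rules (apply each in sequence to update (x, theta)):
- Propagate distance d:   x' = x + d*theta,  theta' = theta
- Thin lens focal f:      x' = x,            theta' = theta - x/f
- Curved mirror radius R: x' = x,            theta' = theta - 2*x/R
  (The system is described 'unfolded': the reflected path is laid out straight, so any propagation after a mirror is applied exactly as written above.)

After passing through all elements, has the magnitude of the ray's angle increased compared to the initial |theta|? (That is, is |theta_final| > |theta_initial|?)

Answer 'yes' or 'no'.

Answer: yes

Derivation:
Initial: x=8.0000 theta=-0.3000
After 1 (propagate distance d=36): x=-2.8000 theta=-0.3000
After 2 (thin lens f=-27): x=-2.8000 theta=-109/270 (≈-0.4037)
After 3 (propagate distance d=15): x=-797/90 (≈-8.8556) theta=-109/270 (≈-0.4037)
After 4 (thin lens f=23): x=-797/90 (≈-8.8556) theta=-58/3105 (≈-0.0187)
After 5 (propagate distance d=6): x=-18563/2070 (≈-8.9676) theta=-58/3105 (≈-0.0187)
After 6 (thin lens f=22): x=-18563/2070 (≈-8.9676) theta=53137/136620 (≈0.3889)
After 7 (propagate distance d=22): x=-1276/3105 (≈-0.4110) theta=53137/136620 (≈0.3889)
After 8 (thin lens f=37): x=-1276/3105 (≈-0.4110) theta=674071/1684980 (≈0.4000)
After 9 (propagate distance d=43 (to screen)): x=84877831/5054940 (≈16.7911) theta=674071/1684980 (≈0.4000)
|theta_initial|=0.3000 |theta_final|=674071/1684980 (≈0.4000) -> increased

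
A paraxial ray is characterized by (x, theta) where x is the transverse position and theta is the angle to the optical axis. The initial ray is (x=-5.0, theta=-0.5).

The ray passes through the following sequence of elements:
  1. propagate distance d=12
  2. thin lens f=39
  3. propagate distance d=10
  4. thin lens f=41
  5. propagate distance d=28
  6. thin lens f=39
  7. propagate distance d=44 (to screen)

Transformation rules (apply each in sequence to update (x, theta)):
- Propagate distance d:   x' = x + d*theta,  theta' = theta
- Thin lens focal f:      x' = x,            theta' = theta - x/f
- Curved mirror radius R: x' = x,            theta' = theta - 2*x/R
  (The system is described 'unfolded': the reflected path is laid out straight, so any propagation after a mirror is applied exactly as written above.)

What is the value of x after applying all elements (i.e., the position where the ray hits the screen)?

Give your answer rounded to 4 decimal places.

Answer: 5.8722

Derivation:
Initial: x=-5.0000 theta=-0.5000
After 1 (propagate distance d=12): x=-11.0000 theta=-0.5000
After 2 (thin lens f=39): x=-11.0000 theta=-17/78 (≈-0.2179)
After 3 (propagate distance d=10): x=-514/39 (≈-13.1795) theta=-17/78 (≈-0.2179)
After 4 (thin lens f=41): x=-514/39 (≈-13.1795) theta=331/3198 (≈0.1035)
After 5 (propagate distance d=28): x=-5480/533 (≈-10.2814) theta=331/3198 (≈0.1035)
After 6 (thin lens f=39): x=-5480/533 (≈-10.2814) theta=15263/41574 (≈0.3671)
After 7 (propagate distance d=44 (to screen)): x=122066/20787 (≈5.8722) theta=15263/41574 (≈0.3671)
Rounded to 4 decimal places: x = 5.8722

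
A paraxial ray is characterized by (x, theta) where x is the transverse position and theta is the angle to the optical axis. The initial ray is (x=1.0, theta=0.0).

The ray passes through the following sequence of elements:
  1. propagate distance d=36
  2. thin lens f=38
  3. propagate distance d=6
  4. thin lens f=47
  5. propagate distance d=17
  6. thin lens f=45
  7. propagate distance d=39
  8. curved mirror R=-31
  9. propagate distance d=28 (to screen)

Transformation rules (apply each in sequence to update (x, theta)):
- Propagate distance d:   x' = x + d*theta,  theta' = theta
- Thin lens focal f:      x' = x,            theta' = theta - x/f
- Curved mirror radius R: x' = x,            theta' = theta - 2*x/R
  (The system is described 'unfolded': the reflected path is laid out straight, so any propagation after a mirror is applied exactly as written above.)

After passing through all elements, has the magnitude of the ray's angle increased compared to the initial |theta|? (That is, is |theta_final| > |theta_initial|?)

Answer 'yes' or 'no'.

Answer: yes

Derivation:
Initial: x=1.0000 theta=0.0000
After 1 (propagate distance d=36): x=1.0000 theta=0.0000
After 2 (thin lens f=38): x=1.0000 theta=-1/38 (≈-0.0263)
After 3 (propagate distance d=6): x=16/19 (≈0.8421) theta=-1/38 (≈-0.0263)
After 4 (thin lens f=47): x=16/19 (≈0.8421) theta=-79/1786 (≈-0.0442)
After 5 (propagate distance d=17): x=161/1786 (≈0.0901) theta=-79/1786 (≈-0.0442)
After 6 (thin lens f=45): x=161/1786 (≈0.0901) theta=-1858/40185 (≈-0.0462)
After 7 (propagate distance d=39): x=-45893/26790 (≈-1.7131) theta=-1858/40185 (≈-0.0462)
After 8 (curved mirror R=-31): x=-45893/26790 (≈-1.7131) theta=-195277/1245735 (≈-0.1568)
After 9 (propagate distance d=28 (to screen)): x=-15203561/2491470 (≈-6.1022) theta=-195277/1245735 (≈-0.1568)
|theta_initial|=0.0000 |theta_final|=195277/1245735 (≈0.1568) -> increased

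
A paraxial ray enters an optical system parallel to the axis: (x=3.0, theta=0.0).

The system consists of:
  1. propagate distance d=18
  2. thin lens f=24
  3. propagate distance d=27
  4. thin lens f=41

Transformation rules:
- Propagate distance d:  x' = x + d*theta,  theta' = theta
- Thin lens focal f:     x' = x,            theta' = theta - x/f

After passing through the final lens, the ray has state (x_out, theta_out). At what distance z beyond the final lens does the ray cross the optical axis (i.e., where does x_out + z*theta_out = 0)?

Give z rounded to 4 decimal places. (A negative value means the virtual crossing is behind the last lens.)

Initial: x=3.0000 theta=0.0000
After 1 (propagate distance d=18): x=3.0000 theta=0.0000
After 2 (thin lens f=24): x=3.0000 theta=-0.1250
After 3 (propagate distance d=27): x=-0.3750 theta=-0.1250
After 4 (thin lens f=41): x=-0.3750 theta=-19/164 (≈-0.1159)
z_focus = -x_out/theta_out = -(-0.3750)/(-19/164) = -123/38 ≈ -3.2368
Rounded to 4 decimal places: z = -3.2368

Answer: -3.2368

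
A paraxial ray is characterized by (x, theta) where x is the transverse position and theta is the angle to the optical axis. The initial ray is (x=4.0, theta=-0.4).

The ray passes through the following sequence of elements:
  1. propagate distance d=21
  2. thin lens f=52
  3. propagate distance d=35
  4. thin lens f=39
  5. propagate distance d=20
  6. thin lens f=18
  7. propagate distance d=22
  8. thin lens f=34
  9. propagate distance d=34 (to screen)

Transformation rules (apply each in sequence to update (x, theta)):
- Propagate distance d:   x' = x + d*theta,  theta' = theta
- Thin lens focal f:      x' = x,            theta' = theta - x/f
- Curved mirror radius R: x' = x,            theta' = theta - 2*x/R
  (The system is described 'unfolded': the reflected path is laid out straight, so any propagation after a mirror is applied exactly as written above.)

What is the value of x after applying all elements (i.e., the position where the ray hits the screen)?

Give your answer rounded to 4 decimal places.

Answer: 28.8575

Derivation:
Initial: x=4.0000 theta=-0.4000
After 1 (propagate distance d=21): x=-4.4000 theta=-0.4000
After 2 (thin lens f=52): x=-4.4000 theta=-41/130 (≈-0.3154)
After 3 (propagate distance d=35): x=-2007/130 (≈-15.4385) theta=-41/130 (≈-0.3154)
After 4 (thin lens f=39): x=-2007/130 (≈-15.4385) theta=68/845 (≈0.0805)
After 5 (propagate distance d=20): x=-23371/1690 (≈-13.8290) theta=68/845 (≈0.0805)
After 6 (thin lens f=18): x=-23371/1690 (≈-13.8290) theta=25819/30420 (≈0.8488)
After 7 (propagate distance d=22): x=7367/1521 (≈4.8435) theta=25819/30420 (≈0.8488)
After 8 (thin lens f=34): x=7367/1521 (≈4.8435) theta=121751/172380 (≈0.7063)
After 9 (propagate distance d=34 (to screen)): x=438923/15210 (≈28.8575) theta=121751/172380 (≈0.7063)
Rounded to 4 decimal places: x = 28.8575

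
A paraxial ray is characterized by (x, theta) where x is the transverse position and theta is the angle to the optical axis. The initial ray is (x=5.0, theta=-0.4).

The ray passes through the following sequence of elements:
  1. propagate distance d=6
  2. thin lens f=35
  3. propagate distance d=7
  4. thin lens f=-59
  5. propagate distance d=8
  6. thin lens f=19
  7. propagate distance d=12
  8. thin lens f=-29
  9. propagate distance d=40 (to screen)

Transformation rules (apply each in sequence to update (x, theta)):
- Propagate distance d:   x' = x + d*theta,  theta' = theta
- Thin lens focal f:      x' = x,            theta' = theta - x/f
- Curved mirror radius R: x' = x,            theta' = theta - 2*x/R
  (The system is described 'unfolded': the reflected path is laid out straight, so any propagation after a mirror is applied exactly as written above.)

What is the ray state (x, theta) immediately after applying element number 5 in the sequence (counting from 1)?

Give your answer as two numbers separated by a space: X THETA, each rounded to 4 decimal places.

Answer: -4.6119 -0.4865

Derivation:
Initial: x=5.0000 theta=-0.4000
After 1 (propagate distance d=6): x=2.6000 theta=-0.4000
After 2 (thin lens f=35): x=2.6000 theta=-83/175 (≈-0.4743)
After 3 (propagate distance d=7): x=-0.7200 theta=-83/175 (≈-0.4743)
After 4 (thin lens f=-59): x=-0.7200 theta=-5023/10325 (≈-0.4865)
After 5 (propagate distance d=8): x=-47618/10325 (≈-4.6119) theta=-5023/10325 (≈-0.4865)
Rounded to 4 decimal places: x = -4.6119, theta = -0.4865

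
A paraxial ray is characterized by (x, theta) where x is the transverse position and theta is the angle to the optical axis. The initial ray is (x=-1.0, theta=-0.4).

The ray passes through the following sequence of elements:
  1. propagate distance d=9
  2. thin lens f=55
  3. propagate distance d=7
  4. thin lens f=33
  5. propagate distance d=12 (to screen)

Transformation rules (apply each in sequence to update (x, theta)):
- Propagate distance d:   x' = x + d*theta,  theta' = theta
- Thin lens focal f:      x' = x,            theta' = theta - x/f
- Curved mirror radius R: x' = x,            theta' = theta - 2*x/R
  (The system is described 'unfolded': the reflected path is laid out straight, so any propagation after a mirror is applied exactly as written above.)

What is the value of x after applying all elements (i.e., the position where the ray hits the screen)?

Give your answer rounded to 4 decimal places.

Initial: x=-1.0000 theta=-0.4000
After 1 (propagate distance d=9): x=-4.6000 theta=-0.4000
After 2 (thin lens f=55): x=-4.6000 theta=-87/275 (≈-0.3164)
After 3 (propagate distance d=7): x=-1874/275 (≈-6.8145) theta=-87/275 (≈-0.3164)
After 4 (thin lens f=33): x=-1874/275 (≈-6.8145) theta=-997/9075 (≈-0.1099)
After 5 (propagate distance d=12 (to screen)): x=-24602/3025 (≈-8.1329) theta=-997/9075 (≈-0.1099)
Rounded to 4 decimal places: x = -8.1329

Answer: -8.1329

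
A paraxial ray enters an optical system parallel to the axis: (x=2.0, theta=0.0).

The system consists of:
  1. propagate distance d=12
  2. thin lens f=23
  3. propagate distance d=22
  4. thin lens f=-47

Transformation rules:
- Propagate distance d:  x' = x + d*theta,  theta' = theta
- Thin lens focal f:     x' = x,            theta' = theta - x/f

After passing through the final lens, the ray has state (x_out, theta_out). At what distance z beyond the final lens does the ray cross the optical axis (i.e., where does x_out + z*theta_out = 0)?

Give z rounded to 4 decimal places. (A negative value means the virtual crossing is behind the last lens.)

Answer: 1.0217

Derivation:
Initial: x=2.0000 theta=0.0000
After 1 (propagate distance d=12): x=2.0000 theta=0.0000
After 2 (thin lens f=23): x=2.0000 theta=-2/23 (≈-0.0870)
After 3 (propagate distance d=22): x=2/23 (≈0.0870) theta=-2/23 (≈-0.0870)
After 4 (thin lens f=-47): x=2/23 (≈0.0870) theta=-4/47 (≈-0.0851)
z_focus = -x_out/theta_out = -(2/23)/(-4/47) = 47/46 ≈ 1.0217
Rounded to 4 decimal places: z = 1.0217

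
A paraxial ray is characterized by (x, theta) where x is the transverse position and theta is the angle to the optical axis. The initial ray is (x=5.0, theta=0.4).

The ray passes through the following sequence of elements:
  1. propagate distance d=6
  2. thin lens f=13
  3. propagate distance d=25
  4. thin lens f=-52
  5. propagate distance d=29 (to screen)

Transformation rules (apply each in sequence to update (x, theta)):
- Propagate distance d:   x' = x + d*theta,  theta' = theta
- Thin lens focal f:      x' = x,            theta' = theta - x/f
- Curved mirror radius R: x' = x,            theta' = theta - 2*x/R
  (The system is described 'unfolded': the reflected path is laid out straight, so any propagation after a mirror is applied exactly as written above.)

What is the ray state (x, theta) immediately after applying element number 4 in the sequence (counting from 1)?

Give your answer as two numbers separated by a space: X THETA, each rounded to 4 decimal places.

Initial: x=5.0000 theta=0.4000
After 1 (propagate distance d=6): x=7.4000 theta=0.4000
After 2 (thin lens f=13): x=7.4000 theta=-11/65 (≈-0.1692)
After 3 (propagate distance d=25): x=206/65 (≈3.1692) theta=-11/65 (≈-0.1692)
After 4 (thin lens f=-52): x=206/65 (≈3.1692) theta=-183/1690 (≈-0.1083)
Rounded to 4 decimal places: x = 3.1692, theta = -0.1083

Answer: 3.1692 -0.1083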